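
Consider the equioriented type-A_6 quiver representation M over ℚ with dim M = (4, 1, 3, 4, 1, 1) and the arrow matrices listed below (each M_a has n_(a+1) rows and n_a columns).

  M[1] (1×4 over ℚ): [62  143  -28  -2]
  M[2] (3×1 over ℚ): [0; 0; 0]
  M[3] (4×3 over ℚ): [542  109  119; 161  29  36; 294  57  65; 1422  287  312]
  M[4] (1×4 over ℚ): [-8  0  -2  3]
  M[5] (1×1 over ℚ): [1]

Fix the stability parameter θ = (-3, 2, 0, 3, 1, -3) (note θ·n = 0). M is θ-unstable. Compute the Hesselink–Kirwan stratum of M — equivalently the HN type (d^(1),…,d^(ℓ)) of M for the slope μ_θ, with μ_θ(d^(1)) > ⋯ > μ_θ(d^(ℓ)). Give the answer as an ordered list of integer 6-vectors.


Barcode: M ≅ I[1,1]^3, I[1,2], I[3,4]^2, I[3,6], I[4,4]. HN layers by μ_θ (5 steps, strictly decreasing):
  μ^(1)=3; μ^(2)=2; μ^(3)=1/3; μ^(4)=0; μ^(5)=-3

((0, 0, 0, 3, 0, 0); (0, 1, 0, 0, 0, 0); (0, 0, 0, 1, 1, 1); (0, 0, 3, 0, 0, 0); (4, 0, 0, 0, 0, 0))


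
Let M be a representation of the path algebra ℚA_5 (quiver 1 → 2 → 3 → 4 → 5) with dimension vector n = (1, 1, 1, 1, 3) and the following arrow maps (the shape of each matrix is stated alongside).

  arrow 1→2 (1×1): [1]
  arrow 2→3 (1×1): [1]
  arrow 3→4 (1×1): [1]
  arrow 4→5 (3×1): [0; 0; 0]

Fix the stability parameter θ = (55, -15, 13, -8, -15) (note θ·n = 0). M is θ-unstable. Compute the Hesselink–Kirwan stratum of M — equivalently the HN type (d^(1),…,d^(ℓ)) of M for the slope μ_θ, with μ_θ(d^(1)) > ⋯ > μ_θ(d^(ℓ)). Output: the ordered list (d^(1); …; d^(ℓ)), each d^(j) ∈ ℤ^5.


Interval decomposition of M: I[1,4], I[5,5]^3.
HN type (ℓ=2): μ^(1)=45/4; μ^(2)=-15

((1, 1, 1, 1, 0); (0, 0, 0, 0, 3))


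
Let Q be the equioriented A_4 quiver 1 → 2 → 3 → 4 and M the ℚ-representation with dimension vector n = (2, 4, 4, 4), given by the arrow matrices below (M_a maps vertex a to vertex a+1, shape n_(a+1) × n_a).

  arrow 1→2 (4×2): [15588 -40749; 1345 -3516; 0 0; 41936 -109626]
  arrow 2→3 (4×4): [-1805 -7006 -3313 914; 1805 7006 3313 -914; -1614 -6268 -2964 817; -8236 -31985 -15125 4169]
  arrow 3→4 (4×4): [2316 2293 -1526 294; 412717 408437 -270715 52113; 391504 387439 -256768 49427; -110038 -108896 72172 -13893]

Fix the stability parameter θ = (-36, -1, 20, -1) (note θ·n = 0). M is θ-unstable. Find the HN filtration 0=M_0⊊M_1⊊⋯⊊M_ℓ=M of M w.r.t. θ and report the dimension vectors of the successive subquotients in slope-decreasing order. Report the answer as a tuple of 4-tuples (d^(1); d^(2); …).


Barcode: M ≅ I[1,4]^2, I[2,2], I[2,4], I[3,3], I[4,4]. HN layers by μ_θ (4 steps, strictly decreasing):
  μ^(1)=20; μ^(2)=19/2; μ^(3)=-1; μ^(4)=-36

((0, 0, 1, 0); (0, 0, 3, 3); (0, 4, 0, 1); (2, 0, 0, 0))


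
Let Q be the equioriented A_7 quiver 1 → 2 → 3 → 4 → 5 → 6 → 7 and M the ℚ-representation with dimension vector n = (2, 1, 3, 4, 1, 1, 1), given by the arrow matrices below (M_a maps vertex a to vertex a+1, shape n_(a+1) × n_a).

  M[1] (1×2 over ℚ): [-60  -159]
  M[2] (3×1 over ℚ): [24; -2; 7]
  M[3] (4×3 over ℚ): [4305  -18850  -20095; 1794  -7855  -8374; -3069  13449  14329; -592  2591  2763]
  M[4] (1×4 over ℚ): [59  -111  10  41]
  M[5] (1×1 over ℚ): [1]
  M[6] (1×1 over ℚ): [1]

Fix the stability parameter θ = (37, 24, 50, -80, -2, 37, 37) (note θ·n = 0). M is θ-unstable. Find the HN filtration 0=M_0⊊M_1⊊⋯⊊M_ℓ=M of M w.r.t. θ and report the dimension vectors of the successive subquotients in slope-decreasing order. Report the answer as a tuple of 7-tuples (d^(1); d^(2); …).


Barcode: M ≅ I[1,1], I[1,7], I[3,4]^2, I[4,4]. HN layers by μ_θ (4 steps, strictly decreasing):
  μ^(1)=37; μ^(2)=29/5; μ^(3)=-15; μ^(4)=-80

((1, 0, 0, 0, 0, 1, 1); (1, 1, 1, 1, 1, 0, 0); (0, 0, 2, 2, 0, 0, 0); (0, 0, 0, 1, 0, 0, 0))


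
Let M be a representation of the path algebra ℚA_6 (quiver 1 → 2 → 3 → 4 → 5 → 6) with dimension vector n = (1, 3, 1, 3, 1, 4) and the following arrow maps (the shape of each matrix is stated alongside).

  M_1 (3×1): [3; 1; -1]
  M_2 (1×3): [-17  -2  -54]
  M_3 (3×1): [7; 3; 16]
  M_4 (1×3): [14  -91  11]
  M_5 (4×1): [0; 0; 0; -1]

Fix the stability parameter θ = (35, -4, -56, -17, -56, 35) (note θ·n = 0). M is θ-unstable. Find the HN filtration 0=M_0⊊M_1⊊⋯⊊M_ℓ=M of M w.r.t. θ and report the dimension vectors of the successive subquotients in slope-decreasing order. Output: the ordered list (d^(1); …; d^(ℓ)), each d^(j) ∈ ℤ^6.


Via rank(M_{q-1}∘⋯∘M_p): M ≅ I[1,6], I[2,2]^2, I[4,4]^2, I[6,6]^3.
μ_θ-semistable layers: μ^(1)=35; μ^(2)=-4; μ^(3)=-17; μ^(4)=-98/5

((0, 0, 0, 0, 0, 4); (0, 2, 0, 0, 0, 0); (0, 0, 0, 2, 0, 0); (1, 1, 1, 1, 1, 0))


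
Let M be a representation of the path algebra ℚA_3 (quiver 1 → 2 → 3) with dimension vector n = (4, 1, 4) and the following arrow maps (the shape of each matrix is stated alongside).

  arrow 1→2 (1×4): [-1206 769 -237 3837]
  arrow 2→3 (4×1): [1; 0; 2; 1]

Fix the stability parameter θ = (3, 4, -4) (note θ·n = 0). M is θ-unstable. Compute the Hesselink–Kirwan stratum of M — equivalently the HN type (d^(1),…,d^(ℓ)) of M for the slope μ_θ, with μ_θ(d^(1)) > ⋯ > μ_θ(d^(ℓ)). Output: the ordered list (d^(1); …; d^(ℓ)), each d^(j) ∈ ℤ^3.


Via rank(M_{q-1}∘⋯∘M_p): M ≅ I[1,1]^3, I[1,3], I[3,3]^3.
μ_θ-semistable layers: μ^(1)=3; μ^(2)=1; μ^(3)=-4

((3, 0, 0); (1, 1, 1); (0, 0, 3))


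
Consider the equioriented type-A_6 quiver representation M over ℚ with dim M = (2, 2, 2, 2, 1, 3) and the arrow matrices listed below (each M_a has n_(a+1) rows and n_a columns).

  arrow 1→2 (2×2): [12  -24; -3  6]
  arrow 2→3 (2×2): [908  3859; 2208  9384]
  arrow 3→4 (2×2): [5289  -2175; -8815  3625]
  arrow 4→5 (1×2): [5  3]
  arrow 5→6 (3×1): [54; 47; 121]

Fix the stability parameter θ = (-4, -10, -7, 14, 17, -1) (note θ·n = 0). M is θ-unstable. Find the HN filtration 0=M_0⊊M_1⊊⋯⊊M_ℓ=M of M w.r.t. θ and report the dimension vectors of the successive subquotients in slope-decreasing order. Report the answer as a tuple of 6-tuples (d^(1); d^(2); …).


Interval decomposition of M: I[1,1], I[1,4], I[2,2], I[3,3], I[4,6], I[6,6]^2.
HN type (ℓ=6): μ^(1)=14; μ^(2)=10; μ^(3)=-1; μ^(4)=-4; μ^(5)=-7; μ^(6)=-10

((0, 0, 0, 1, 0, 0); (0, 0, 0, 1, 1, 1); (0, 0, 0, 0, 0, 2); (1, 0, 0, 0, 0, 0); (1, 1, 2, 0, 0, 0); (0, 1, 0, 0, 0, 0))


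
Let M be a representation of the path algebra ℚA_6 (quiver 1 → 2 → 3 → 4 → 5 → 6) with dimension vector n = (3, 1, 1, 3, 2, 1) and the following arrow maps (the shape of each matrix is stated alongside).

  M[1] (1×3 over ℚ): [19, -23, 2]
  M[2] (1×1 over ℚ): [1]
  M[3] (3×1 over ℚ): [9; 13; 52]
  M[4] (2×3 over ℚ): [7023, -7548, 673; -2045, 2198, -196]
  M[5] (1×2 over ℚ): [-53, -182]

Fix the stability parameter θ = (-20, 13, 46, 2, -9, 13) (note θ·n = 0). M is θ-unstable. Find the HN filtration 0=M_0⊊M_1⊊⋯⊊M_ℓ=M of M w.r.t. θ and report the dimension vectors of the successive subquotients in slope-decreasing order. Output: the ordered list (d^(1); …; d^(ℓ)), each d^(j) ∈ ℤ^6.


Via rank(M_{q-1}∘⋯∘M_p): M ≅ I[1,1]^2, I[1,6], I[4,4], I[4,5].
μ_θ-semistable layers: μ^(1)=13; μ^(2)=2; μ^(3)=-7/2; μ^(4)=-20

((0, 1, 1, 1, 1, 1); (0, 0, 0, 1, 0, 0); (0, 0, 0, 1, 1, 0); (3, 0, 0, 0, 0, 0))


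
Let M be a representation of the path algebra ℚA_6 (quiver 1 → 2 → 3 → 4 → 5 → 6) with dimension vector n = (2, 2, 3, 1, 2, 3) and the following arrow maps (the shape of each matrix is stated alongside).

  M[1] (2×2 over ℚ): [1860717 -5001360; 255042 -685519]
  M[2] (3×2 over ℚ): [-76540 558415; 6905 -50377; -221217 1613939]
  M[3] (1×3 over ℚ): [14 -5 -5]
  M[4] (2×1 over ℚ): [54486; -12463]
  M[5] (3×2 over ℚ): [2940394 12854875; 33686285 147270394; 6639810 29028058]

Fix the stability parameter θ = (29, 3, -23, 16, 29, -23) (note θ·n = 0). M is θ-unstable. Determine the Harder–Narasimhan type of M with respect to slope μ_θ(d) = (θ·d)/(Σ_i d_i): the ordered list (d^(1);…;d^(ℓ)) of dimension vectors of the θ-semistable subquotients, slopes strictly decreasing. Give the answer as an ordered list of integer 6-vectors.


Barcode: M ≅ I[1,3]^2, I[3,6], I[5,6], I[6,6]. HN layers by μ_θ (3 steps, strictly decreasing):
  μ^(1)=22/3; μ^(2)=3; μ^(3)=-23

((0, 0, 0, 1, 1, 1); (2, 2, 2, 0, 1, 1); (0, 0, 1, 0, 0, 1))


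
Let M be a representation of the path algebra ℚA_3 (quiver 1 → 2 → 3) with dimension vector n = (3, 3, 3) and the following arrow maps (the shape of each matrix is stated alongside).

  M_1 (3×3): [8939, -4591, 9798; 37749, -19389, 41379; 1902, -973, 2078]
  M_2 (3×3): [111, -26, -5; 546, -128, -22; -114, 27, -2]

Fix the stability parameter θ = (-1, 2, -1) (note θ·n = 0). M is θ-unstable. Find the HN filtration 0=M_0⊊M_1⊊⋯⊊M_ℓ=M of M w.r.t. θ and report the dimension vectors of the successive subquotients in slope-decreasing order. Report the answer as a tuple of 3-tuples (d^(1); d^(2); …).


Via rank(M_{q-1}∘⋯∘M_p): M ≅ I[1,2], I[1,3]^2, I[3,3].
μ_θ-semistable layers: μ^(1)=2; μ^(2)=1/2; μ^(3)=-1

((0, 1, 0); (0, 2, 2); (3, 0, 1))


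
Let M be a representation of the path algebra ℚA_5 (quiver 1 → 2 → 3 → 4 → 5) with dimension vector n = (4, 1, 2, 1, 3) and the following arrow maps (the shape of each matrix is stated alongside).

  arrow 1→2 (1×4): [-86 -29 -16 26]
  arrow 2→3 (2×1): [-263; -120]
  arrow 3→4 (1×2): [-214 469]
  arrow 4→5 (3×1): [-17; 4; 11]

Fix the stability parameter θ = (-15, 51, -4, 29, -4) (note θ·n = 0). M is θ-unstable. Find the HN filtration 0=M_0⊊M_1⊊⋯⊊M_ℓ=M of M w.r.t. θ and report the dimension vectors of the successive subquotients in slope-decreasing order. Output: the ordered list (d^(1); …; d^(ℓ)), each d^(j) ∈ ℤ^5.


Barcode: M ≅ I[1,1]^3, I[1,5], I[3,3], I[5,5]^2. HN layers by μ_θ (3 steps, strictly decreasing):
  μ^(1)=18; μ^(2)=-4; μ^(3)=-15

((0, 1, 1, 1, 1); (0, 0, 1, 0, 2); (4, 0, 0, 0, 0))


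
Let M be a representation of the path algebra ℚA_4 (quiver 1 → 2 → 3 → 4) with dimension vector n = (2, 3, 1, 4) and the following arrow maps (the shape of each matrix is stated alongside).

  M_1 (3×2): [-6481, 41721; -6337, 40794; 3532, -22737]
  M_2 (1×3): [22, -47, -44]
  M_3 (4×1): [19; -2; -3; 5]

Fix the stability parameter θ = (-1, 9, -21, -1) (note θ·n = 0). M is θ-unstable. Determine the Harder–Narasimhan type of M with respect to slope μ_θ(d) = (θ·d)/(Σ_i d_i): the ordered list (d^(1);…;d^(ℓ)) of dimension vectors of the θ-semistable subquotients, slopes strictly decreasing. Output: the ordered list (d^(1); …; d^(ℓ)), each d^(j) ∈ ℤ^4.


Via rank(M_{q-1}∘⋯∘M_p): M ≅ I[1,2], I[1,4], I[2,2], I[4,4]^3.
μ_θ-semistable layers: μ^(1)=9; μ^(2)=-1; μ^(3)=-13/3

((0, 2, 0, 0); (1, 0, 0, 4); (1, 1, 1, 0))


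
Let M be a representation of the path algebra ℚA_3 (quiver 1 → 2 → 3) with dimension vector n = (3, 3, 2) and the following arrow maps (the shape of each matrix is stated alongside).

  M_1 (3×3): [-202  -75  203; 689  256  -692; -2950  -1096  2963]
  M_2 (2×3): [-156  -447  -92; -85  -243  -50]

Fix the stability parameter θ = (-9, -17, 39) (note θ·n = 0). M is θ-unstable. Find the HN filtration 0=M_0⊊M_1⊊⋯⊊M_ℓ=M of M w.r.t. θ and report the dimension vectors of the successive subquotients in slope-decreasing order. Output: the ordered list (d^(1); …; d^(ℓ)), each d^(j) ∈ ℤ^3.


Barcode: M ≅ I[1,2], I[1,3]^2. HN layers by μ_θ (2 steps, strictly decreasing):
  μ^(1)=39; μ^(2)=-13

((0, 0, 2); (3, 3, 0))


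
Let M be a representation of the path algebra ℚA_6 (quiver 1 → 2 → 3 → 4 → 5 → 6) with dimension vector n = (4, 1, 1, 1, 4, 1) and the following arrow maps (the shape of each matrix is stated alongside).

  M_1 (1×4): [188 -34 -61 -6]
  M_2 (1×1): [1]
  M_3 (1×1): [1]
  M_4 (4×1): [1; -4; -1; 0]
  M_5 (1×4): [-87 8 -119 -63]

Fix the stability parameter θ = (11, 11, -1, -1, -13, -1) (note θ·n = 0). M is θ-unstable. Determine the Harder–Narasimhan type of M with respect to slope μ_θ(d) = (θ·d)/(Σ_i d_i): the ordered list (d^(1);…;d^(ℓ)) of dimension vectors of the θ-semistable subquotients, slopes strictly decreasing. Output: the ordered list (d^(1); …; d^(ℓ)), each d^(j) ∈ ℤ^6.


Barcode: M ≅ I[1,1]^3, I[1,5], I[5,5]^2, I[5,6]. HN layers by μ_θ (4 steps, strictly decreasing):
  μ^(1)=11; μ^(2)=7/5; μ^(3)=-1; μ^(4)=-13

((3, 0, 0, 0, 0, 0); (1, 1, 1, 1, 1, 0); (0, 0, 0, 0, 0, 1); (0, 0, 0, 0, 3, 0))


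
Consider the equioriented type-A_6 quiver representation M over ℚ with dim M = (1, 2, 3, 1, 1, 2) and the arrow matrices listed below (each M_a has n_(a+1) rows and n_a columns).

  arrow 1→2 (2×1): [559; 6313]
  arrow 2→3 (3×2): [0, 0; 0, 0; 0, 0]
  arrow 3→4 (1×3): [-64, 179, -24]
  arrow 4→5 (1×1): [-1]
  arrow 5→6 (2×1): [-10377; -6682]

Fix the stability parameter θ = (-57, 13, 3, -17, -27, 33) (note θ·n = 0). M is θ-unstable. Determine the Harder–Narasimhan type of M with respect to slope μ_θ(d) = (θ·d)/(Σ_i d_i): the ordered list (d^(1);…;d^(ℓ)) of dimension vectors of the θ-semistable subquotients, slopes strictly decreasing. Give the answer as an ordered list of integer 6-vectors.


Interval decomposition of M: I[1,2], I[2,2], I[3,3]^2, I[3,6], I[6,6].
HN type (ℓ=5): μ^(1)=33; μ^(2)=13; μ^(3)=3; μ^(4)=-41/3; μ^(5)=-57

((0, 0, 0, 0, 0, 2); (0, 2, 0, 0, 0, 0); (0, 0, 2, 0, 0, 0); (0, 0, 1, 1, 1, 0); (1, 0, 0, 0, 0, 0))


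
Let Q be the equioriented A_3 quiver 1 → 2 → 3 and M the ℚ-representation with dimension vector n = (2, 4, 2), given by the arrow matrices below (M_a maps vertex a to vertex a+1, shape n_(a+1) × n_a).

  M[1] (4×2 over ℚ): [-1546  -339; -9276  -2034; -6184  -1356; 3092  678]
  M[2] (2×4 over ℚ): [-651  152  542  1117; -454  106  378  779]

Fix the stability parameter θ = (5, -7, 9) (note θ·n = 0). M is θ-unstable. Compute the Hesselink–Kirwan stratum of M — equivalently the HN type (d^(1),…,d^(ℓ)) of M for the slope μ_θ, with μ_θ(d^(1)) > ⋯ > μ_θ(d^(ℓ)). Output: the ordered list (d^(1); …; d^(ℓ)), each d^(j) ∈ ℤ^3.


Via rank(M_{q-1}∘⋯∘M_p): M ≅ I[1,1], I[1,3], I[2,2]^2, I[2,3].
μ_θ-semistable layers: μ^(1)=9; μ^(2)=5; μ^(3)=-1; μ^(4)=-7

((0, 0, 2); (1, 0, 0); (1, 1, 0); (0, 3, 0))


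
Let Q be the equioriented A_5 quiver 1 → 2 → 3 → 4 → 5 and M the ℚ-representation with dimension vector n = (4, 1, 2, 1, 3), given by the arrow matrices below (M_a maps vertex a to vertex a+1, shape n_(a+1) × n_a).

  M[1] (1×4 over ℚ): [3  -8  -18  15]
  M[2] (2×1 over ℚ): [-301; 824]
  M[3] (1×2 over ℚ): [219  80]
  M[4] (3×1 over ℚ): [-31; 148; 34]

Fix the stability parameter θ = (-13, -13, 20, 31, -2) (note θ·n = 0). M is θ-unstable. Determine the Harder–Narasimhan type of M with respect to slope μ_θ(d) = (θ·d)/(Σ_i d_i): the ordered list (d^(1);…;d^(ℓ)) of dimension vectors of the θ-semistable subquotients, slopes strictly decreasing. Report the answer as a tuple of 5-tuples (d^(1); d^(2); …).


Barcode: M ≅ I[1,1]^3, I[1,5], I[3,3], I[5,5]^2. HN layers by μ_θ (4 steps, strictly decreasing):
  μ^(1)=20; μ^(2)=49/3; μ^(3)=-2; μ^(4)=-13

((0, 0, 1, 0, 0); (0, 0, 1, 1, 1); (0, 0, 0, 0, 2); (4, 1, 0, 0, 0))


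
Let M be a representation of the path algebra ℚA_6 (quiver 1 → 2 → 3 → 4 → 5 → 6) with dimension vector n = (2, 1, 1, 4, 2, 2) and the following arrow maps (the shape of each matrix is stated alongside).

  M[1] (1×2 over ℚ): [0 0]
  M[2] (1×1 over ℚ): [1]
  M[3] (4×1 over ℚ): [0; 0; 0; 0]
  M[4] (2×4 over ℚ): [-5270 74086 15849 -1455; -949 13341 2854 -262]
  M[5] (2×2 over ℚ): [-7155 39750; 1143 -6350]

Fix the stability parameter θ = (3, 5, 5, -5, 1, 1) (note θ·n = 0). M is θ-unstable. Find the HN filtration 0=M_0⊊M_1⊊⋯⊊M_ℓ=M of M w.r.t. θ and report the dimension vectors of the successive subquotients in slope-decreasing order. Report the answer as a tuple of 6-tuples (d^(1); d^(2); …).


Interval decomposition of M: I[1,1]^2, I[2,3], I[4,4]^2, I[4,5], I[4,6], I[6,6].
HN type (ℓ=4): μ^(1)=5; μ^(2)=3; μ^(3)=1; μ^(4)=-5

((0, 1, 1, 0, 0, 0); (2, 0, 0, 0, 0, 0); (0, 0, 0, 0, 2, 2); (0, 0, 0, 4, 0, 0))


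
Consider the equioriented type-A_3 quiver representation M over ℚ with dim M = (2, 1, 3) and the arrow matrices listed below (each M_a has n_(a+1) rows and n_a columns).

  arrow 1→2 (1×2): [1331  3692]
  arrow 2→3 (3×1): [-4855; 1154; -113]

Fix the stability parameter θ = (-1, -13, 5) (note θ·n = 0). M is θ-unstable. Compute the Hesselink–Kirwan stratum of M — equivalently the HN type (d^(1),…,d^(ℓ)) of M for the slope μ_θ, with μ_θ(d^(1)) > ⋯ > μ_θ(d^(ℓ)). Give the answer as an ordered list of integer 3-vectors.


Via rank(M_{q-1}∘⋯∘M_p): M ≅ I[1,1], I[1,3], I[3,3]^2.
μ_θ-semistable layers: μ^(1)=5; μ^(2)=-1; μ^(3)=-7

((0, 0, 3); (1, 0, 0); (1, 1, 0))


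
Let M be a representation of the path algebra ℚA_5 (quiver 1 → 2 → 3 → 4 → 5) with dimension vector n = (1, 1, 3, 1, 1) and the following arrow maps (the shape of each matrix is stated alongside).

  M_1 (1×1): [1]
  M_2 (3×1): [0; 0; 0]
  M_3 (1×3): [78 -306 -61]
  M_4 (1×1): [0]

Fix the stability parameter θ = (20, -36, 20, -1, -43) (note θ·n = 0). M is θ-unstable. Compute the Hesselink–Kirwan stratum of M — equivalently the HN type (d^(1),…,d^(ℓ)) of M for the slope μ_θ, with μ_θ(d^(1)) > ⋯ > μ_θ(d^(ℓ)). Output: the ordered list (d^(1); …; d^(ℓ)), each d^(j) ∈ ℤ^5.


Interval decomposition of M: I[1,2], I[3,3]^2, I[3,4], I[5,5].
HN type (ℓ=4): μ^(1)=20; μ^(2)=19/2; μ^(3)=-8; μ^(4)=-43

((0, 0, 2, 0, 0); (0, 0, 1, 1, 0); (1, 1, 0, 0, 0); (0, 0, 0, 0, 1))


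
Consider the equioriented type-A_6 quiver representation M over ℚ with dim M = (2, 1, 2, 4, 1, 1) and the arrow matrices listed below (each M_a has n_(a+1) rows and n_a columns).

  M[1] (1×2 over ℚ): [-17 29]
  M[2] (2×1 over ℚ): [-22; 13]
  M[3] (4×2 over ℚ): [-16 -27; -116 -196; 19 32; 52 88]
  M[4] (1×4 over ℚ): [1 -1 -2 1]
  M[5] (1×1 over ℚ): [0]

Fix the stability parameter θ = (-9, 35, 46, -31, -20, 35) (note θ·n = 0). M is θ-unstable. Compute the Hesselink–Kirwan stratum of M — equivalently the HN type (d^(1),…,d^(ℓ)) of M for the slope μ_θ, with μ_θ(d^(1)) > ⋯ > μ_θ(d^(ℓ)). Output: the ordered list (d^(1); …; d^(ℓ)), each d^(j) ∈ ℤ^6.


Barcode: M ≅ I[1,1], I[1,5], I[3,4], I[4,4]^2, I[6,6]. HN layers by μ_θ (4 steps, strictly decreasing):
  μ^(1)=35; μ^(2)=15/2; μ^(3)=-9; μ^(4)=-31

((0, 0, 0, 0, 0, 1); (0, 1, 2, 2, 1, 0); (2, 0, 0, 0, 0, 0); (0, 0, 0, 2, 0, 0))


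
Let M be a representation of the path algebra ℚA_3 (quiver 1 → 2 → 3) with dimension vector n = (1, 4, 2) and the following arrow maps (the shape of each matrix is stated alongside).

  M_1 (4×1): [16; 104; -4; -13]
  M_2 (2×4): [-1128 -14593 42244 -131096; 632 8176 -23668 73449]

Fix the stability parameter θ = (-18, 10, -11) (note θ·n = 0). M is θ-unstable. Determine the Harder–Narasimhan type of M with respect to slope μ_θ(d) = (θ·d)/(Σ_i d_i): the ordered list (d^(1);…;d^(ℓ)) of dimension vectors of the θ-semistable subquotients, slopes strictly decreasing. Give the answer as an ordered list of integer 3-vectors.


Interval decomposition of M: I[1,3], I[2,2]^2, I[2,3].
HN type (ℓ=3): μ^(1)=10; μ^(2)=-1/2; μ^(3)=-18

((0, 2, 0); (0, 2, 2); (1, 0, 0))


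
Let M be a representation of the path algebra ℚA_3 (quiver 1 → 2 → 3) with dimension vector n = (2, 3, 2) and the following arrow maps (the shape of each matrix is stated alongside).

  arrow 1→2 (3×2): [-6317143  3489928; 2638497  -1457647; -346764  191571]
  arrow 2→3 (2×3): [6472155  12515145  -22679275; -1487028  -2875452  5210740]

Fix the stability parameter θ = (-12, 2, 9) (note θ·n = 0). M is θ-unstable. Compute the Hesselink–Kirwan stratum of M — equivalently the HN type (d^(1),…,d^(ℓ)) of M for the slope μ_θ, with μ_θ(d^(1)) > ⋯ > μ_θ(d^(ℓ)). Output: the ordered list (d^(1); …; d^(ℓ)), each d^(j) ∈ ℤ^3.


Interval decomposition of M: I[1,2]^2, I[2,3], I[3,3].
HN type (ℓ=3): μ^(1)=9; μ^(2)=2; μ^(3)=-12

((0, 0, 2); (0, 3, 0); (2, 0, 0))


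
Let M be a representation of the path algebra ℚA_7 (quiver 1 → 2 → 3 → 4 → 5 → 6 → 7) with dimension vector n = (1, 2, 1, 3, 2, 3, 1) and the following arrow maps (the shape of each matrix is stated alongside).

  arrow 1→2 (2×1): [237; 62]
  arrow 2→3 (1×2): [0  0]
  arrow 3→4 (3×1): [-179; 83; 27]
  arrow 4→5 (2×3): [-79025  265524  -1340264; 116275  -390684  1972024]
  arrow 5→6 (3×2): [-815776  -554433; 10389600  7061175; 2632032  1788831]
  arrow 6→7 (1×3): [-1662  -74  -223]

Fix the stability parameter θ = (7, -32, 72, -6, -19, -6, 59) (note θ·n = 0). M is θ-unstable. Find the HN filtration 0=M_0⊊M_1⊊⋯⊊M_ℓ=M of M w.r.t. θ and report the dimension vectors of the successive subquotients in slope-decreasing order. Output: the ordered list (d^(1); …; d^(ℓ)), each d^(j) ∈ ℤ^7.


Via rank(M_{q-1}∘⋯∘M_p): M ≅ I[1,2], I[2,2], I[3,7], I[4,4]^2, I[5,5], I[6,6]^2.
μ_θ-semistable layers: μ^(1)=59; μ^(2)=41/4; μ^(3)=-6; μ^(4)=-25/2; μ^(5)=-19; μ^(6)=-32

((0, 0, 0, 0, 0, 0, 1); (0, 0, 1, 1, 1, 1, 0); (0, 0, 0, 2, 0, 2, 0); (1, 1, 0, 0, 0, 0, 0); (0, 0, 0, 0, 1, 0, 0); (0, 1, 0, 0, 0, 0, 0))


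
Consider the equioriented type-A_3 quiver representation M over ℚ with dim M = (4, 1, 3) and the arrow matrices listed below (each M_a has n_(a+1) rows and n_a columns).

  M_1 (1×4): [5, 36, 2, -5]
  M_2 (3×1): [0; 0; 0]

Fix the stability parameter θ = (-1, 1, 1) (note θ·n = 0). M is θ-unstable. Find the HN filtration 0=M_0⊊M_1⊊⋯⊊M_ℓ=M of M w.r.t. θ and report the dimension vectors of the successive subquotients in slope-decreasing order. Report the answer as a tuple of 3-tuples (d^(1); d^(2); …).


Via rank(M_{q-1}∘⋯∘M_p): M ≅ I[1,1]^3, I[1,2], I[3,3]^3.
μ_θ-semistable layers: μ^(1)=1; μ^(2)=-1

((0, 1, 3); (4, 0, 0))


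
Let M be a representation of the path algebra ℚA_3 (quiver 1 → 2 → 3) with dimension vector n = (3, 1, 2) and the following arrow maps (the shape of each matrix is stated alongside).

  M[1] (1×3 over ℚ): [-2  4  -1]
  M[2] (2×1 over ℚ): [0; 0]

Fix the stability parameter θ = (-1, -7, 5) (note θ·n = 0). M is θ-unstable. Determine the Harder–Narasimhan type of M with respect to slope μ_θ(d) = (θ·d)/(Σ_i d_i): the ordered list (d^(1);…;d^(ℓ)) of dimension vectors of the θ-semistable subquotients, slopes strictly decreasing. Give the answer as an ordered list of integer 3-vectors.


Barcode: M ≅ I[1,1]^2, I[1,2], I[3,3]^2. HN layers by μ_θ (3 steps, strictly decreasing):
  μ^(1)=5; μ^(2)=-1; μ^(3)=-4

((0, 0, 2); (2, 0, 0); (1, 1, 0))


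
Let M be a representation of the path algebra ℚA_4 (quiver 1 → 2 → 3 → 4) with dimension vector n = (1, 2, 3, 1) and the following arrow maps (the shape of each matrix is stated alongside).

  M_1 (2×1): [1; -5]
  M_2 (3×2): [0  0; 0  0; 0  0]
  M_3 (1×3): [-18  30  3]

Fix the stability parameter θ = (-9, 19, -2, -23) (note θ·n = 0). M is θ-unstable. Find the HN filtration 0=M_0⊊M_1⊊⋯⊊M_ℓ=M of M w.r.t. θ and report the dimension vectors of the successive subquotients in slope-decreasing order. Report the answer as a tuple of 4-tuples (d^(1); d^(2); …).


Via rank(M_{q-1}∘⋯∘M_p): M ≅ I[1,2], I[2,2], I[3,3]^2, I[3,4].
μ_θ-semistable layers: μ^(1)=19; μ^(2)=-2; μ^(3)=-9; μ^(4)=-25/2

((0, 2, 0, 0); (0, 0, 2, 0); (1, 0, 0, 0); (0, 0, 1, 1))


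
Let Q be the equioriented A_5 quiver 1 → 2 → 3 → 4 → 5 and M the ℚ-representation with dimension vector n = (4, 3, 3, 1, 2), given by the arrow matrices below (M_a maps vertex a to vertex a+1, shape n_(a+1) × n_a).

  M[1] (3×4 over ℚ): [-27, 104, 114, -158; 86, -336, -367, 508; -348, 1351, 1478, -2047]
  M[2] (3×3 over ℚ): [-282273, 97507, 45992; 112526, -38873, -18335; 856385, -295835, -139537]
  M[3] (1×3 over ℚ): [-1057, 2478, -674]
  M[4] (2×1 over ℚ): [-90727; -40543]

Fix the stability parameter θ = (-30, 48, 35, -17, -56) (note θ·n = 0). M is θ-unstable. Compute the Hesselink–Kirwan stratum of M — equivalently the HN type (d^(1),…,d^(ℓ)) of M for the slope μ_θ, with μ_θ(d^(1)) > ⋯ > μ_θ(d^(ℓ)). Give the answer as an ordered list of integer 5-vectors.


Via rank(M_{q-1}∘⋯∘M_p): M ≅ I[1,1], I[1,3]^2, I[1,5], I[5,5].
μ_θ-semistable layers: μ^(1)=83/2; μ^(2)=5/2; μ^(3)=-30; μ^(4)=-56

((0, 2, 2, 0, 0); (0, 1, 1, 1, 1); (4, 0, 0, 0, 0); (0, 0, 0, 0, 1))


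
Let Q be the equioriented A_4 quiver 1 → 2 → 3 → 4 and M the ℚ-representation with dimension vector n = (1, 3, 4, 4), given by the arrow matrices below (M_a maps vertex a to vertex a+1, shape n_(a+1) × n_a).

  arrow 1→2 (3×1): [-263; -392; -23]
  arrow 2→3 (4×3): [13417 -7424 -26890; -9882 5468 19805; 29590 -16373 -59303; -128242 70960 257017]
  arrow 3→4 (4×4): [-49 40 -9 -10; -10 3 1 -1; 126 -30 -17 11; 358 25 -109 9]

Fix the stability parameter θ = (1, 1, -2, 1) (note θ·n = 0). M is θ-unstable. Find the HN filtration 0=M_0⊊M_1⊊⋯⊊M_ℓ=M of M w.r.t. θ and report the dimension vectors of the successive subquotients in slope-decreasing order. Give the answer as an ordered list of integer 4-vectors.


Barcode: M ≅ I[1,4], I[2,4]^2, I[3,3], I[4,4]. HN layers by μ_θ (4 steps, strictly decreasing):
  μ^(1)=1; μ^(2)=0; μ^(3)=-1/2; μ^(4)=-2

((0, 0, 0, 4); (1, 1, 1, 0); (0, 2, 2, 0); (0, 0, 1, 0))


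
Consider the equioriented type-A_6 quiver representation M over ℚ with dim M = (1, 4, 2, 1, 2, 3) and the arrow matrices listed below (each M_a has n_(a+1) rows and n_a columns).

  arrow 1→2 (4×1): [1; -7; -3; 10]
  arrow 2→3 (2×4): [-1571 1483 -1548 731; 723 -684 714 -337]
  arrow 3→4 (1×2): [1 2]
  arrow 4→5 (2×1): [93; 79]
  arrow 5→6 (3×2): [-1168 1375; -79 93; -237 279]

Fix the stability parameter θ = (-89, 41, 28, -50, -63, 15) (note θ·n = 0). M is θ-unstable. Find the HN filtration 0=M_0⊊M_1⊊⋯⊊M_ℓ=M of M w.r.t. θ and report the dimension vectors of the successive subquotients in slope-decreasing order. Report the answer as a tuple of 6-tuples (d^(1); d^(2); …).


Interval decomposition of M: I[1,3], I[2,2]^2, I[2,6], I[5,6], I[6,6].
HN type (ℓ=6): μ^(1)=41; μ^(2)=69/2; μ^(3)=15; μ^(4)=-11; μ^(5)=-63; μ^(6)=-89

((0, 2, 0, 0, 0, 0); (0, 1, 1, 0, 0, 0); (0, 0, 0, 0, 0, 3); (0, 1, 1, 1, 1, 0); (0, 0, 0, 0, 1, 0); (1, 0, 0, 0, 0, 0))


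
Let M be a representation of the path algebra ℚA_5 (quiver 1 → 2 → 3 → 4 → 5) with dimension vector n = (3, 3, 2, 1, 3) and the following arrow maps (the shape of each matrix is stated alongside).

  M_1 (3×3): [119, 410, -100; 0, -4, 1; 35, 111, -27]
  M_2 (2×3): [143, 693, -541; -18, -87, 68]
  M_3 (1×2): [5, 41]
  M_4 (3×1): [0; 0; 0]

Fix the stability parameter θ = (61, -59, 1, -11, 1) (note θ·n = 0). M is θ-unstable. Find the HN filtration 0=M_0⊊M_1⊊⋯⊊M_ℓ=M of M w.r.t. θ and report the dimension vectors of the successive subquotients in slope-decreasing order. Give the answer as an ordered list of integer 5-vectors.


Barcode: M ≅ I[1,2], I[1,3], I[1,4], I[5,5]^3. HN layers by μ_θ (2 steps, strictly decreasing):
  μ^(1)=1; μ^(2)=-2

((2, 2, 1, 0, 3); (1, 1, 1, 1, 0))


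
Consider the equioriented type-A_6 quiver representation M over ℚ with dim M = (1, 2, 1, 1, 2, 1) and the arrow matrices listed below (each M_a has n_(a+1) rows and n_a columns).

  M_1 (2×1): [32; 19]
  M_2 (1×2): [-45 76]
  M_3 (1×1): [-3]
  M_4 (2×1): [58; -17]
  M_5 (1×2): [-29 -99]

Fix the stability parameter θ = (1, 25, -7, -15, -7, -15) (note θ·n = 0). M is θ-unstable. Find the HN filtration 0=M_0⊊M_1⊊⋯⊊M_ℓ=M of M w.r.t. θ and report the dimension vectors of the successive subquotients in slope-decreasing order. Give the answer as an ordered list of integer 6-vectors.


Barcode: M ≅ I[1,6], I[2,2], I[5,5]. HN layers by μ_θ (3 steps, strictly decreasing):
  μ^(1)=25; μ^(2)=-3; μ^(3)=-7

((0, 1, 0, 0, 0, 0); (1, 1, 1, 1, 1, 1); (0, 0, 0, 0, 1, 0))


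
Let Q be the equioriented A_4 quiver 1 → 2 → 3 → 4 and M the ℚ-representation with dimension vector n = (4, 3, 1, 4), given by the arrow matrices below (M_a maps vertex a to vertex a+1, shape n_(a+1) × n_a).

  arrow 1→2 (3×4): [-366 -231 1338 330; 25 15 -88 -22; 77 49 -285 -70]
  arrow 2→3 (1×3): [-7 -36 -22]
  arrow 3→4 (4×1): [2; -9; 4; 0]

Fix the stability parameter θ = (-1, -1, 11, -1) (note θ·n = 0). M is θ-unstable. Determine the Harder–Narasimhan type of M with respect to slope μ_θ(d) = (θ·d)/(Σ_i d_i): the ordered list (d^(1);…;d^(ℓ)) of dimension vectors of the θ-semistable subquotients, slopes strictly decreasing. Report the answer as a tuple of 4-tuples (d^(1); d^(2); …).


Interval decomposition of M: I[1,1], I[1,2]^2, I[1,4], I[4,4]^3.
HN type (ℓ=2): μ^(1)=5; μ^(2)=-1

((0, 0, 1, 1); (4, 3, 0, 3))


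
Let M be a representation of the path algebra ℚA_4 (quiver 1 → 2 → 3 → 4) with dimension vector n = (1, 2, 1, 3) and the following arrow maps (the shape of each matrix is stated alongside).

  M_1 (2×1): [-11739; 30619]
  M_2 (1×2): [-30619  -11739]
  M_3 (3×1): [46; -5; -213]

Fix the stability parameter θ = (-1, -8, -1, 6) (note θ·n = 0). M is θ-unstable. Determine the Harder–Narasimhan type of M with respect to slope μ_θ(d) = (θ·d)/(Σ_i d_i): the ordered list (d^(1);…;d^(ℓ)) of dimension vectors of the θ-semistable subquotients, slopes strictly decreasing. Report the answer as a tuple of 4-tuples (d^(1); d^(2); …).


Via rank(M_{q-1}∘⋯∘M_p): M ≅ I[1,2], I[2,4], I[4,4]^2.
μ_θ-semistable layers: μ^(1)=6; μ^(2)=-1; μ^(3)=-9/2; μ^(4)=-8

((0, 0, 0, 3); (0, 0, 1, 0); (1, 1, 0, 0); (0, 1, 0, 0))


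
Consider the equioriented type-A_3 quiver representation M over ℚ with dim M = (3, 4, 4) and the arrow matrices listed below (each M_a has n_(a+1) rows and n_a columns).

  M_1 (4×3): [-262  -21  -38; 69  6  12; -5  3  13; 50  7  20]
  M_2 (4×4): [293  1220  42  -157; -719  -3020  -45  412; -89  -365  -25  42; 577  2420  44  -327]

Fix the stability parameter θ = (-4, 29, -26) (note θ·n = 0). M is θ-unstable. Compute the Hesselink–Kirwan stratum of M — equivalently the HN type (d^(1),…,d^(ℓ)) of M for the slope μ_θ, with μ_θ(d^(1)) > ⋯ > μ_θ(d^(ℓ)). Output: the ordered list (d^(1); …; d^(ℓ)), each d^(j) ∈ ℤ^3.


Via rank(M_{q-1}∘⋯∘M_p): M ≅ I[1,3]^3, I[2,2], I[3,3].
μ_θ-semistable layers: μ^(1)=29; μ^(2)=3/2; μ^(3)=-4; μ^(4)=-26

((0, 1, 0); (0, 3, 3); (3, 0, 0); (0, 0, 1))


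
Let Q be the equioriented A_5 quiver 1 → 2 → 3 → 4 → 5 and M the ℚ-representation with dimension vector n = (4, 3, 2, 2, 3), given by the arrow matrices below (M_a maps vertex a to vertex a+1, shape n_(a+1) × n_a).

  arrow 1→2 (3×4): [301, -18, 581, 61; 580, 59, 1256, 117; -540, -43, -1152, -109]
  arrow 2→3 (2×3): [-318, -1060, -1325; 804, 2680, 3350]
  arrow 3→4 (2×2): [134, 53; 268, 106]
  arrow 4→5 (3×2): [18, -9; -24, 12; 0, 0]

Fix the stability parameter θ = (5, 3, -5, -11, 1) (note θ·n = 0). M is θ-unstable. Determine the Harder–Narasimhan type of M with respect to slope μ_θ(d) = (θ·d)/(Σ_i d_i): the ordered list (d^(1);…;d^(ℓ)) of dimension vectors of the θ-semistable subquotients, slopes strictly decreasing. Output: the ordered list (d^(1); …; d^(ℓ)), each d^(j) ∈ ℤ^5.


Barcode: M ≅ I[1,1]^2, I[1,2], I[1,3], I[2,2], I[3,4], I[4,5], I[5,5]^2. HN layers by μ_θ (6 steps, strictly decreasing):
  μ^(1)=5; μ^(2)=4; μ^(3)=3; μ^(4)=1; μ^(5)=-8; μ^(6)=-11

((2, 0, 0, 0, 0); (1, 1, 0, 0, 0); (0, 1, 0, 0, 0); (1, 1, 1, 0, 3); (0, 0, 1, 1, 0); (0, 0, 0, 1, 0))


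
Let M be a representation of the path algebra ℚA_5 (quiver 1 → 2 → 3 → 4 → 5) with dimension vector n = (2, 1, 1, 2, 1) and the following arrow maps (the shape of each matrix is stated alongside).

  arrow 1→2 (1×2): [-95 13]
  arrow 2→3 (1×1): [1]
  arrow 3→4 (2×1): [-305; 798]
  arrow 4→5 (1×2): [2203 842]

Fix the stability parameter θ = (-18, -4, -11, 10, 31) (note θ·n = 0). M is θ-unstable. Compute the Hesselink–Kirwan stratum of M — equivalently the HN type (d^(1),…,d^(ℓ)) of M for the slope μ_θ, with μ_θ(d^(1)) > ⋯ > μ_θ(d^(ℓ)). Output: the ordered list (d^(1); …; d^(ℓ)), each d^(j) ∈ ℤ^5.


Interval decomposition of M: I[1,1], I[1,5], I[4,4].
HN type (ℓ=4): μ^(1)=31; μ^(2)=10; μ^(3)=-15/2; μ^(4)=-18

((0, 0, 0, 0, 1); (0, 0, 0, 2, 0); (0, 1, 1, 0, 0); (2, 0, 0, 0, 0))


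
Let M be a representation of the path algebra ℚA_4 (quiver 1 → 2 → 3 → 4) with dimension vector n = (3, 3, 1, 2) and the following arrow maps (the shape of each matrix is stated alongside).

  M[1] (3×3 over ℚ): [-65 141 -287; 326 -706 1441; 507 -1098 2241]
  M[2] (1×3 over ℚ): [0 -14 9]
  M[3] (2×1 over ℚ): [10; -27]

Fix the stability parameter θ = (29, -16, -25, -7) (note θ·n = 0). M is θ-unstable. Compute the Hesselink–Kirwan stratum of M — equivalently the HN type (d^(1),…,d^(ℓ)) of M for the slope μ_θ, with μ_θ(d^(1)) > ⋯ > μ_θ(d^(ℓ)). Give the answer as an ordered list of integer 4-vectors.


Interval decomposition of M: I[1,2]^2, I[1,4], I[4,4].
HN type (ℓ=3): μ^(1)=13/2; μ^(2)=-19/4; μ^(3)=-7

((2, 2, 0, 0); (1, 1, 1, 1); (0, 0, 0, 1))


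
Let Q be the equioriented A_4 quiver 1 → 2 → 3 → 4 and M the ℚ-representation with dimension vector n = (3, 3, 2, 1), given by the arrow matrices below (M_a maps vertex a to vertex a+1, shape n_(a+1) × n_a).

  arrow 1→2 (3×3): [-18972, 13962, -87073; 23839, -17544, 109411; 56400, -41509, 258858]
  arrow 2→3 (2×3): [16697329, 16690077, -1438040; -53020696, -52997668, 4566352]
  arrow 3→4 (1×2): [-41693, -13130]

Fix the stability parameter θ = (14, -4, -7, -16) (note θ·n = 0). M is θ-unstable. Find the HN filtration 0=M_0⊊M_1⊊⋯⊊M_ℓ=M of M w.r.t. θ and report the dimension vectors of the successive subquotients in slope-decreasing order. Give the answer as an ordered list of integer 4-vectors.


Barcode: M ≅ I[1,2], I[1,3], I[1,4]. HN layers by μ_θ (3 steps, strictly decreasing):
  μ^(1)=5; μ^(2)=1; μ^(3)=-13/4

((1, 1, 0, 0); (1, 1, 1, 0); (1, 1, 1, 1))


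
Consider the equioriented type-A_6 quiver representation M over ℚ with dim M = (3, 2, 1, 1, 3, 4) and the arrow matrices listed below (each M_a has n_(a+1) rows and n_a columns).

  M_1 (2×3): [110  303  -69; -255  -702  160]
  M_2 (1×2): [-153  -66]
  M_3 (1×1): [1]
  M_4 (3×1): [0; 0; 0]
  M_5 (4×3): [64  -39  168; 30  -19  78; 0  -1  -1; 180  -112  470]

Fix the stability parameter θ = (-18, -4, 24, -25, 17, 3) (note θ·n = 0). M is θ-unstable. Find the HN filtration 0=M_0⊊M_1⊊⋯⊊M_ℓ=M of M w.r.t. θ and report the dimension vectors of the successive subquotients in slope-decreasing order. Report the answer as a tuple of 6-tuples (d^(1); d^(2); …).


Barcode: M ≅ I[1,1], I[1,2], I[1,4], I[5,6]^3, I[6,6]. HN layers by μ_θ (5 steps, strictly decreasing):
  μ^(1)=10; μ^(2)=3; μ^(3)=-1/2; μ^(4)=-4; μ^(5)=-18

((0, 0, 0, 0, 3, 3); (0, 0, 0, 0, 0, 1); (0, 0, 1, 1, 0, 0); (0, 2, 0, 0, 0, 0); (3, 0, 0, 0, 0, 0))


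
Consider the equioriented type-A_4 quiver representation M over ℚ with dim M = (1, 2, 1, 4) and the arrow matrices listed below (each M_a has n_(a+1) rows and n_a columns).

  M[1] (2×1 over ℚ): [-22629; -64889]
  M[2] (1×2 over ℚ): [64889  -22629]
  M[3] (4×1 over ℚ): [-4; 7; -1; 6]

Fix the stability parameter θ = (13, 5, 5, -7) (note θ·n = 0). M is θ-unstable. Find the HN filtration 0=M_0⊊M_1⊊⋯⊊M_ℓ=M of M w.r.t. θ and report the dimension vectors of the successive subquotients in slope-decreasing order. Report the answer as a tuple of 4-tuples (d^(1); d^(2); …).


Via rank(M_{q-1}∘⋯∘M_p): M ≅ I[1,2], I[2,4], I[4,4]^3.
μ_θ-semistable layers: μ^(1)=9; μ^(2)=1; μ^(3)=-7

((1, 1, 0, 0); (0, 1, 1, 1); (0, 0, 0, 3))


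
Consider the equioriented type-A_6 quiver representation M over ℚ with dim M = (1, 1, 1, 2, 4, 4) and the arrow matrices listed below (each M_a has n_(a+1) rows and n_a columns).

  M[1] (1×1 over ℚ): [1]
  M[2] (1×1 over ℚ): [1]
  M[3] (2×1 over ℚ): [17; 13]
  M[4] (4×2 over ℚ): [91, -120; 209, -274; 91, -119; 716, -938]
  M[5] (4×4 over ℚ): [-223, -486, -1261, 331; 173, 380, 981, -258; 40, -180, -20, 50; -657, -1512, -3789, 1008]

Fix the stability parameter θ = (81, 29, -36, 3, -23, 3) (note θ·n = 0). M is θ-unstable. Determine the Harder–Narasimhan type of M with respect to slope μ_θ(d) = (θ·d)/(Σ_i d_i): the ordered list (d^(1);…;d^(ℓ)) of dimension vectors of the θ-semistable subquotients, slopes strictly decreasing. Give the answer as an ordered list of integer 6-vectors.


Barcode: M ≅ I[1,6], I[4,5], I[5,5], I[5,6], I[6,6]^2. HN layers by μ_θ (4 steps, strictly decreasing):
  μ^(1)=19/2; μ^(2)=3; μ^(3)=-10; μ^(4)=-23

((1, 1, 1, 1, 1, 1); (0, 0, 0, 0, 0, 3); (0, 0, 0, 1, 1, 0); (0, 0, 0, 0, 2, 0))


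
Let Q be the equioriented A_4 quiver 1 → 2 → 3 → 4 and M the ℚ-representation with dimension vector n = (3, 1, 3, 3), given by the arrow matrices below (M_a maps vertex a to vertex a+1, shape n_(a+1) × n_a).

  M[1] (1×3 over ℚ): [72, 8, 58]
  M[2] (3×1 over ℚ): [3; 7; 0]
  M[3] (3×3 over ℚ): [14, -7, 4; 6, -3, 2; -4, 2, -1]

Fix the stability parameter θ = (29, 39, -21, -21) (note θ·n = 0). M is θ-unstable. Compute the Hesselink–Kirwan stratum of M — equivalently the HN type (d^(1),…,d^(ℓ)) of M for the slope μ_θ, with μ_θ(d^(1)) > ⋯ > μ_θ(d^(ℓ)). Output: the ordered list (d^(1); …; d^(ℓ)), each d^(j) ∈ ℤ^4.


Interval decomposition of M: I[1,1]^2, I[1,4], I[3,3], I[3,4], I[4,4].
HN type (ℓ=3): μ^(1)=29; μ^(2)=13/2; μ^(3)=-21

((2, 0, 0, 0); (1, 1, 1, 1); (0, 0, 2, 2))


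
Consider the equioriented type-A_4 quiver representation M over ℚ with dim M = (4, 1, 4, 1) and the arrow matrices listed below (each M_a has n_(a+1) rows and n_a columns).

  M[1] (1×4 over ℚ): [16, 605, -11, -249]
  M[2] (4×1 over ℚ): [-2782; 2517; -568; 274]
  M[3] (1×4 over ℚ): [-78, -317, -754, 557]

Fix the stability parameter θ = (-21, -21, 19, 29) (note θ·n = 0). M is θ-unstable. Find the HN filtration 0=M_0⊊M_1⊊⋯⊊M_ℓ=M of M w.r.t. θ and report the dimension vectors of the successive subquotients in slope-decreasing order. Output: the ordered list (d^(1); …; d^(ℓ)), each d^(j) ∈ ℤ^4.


Interval decomposition of M: I[1,1]^3, I[1,4], I[3,3]^3.
HN type (ℓ=3): μ^(1)=29; μ^(2)=19; μ^(3)=-21

((0, 0, 0, 1); (0, 0, 4, 0); (4, 1, 0, 0))


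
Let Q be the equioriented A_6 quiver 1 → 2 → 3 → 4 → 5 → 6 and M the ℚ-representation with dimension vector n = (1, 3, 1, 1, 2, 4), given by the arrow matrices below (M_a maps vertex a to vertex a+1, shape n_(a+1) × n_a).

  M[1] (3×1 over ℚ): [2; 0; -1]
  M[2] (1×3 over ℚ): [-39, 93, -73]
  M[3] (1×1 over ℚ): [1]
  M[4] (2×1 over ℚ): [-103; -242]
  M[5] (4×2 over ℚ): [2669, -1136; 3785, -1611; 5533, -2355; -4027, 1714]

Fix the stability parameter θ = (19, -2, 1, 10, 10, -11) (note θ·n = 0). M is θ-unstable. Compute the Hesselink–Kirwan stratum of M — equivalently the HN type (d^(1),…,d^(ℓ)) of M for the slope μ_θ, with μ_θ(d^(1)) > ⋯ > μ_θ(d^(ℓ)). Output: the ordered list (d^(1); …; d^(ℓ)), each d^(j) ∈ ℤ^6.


Interval decomposition of M: I[1,6], I[2,2]^2, I[5,6], I[6,6]^2.
HN type (ℓ=4): μ^(1)=9/2; μ^(2)=-1/2; μ^(3)=-2; μ^(4)=-11

((1, 1, 1, 1, 1, 1); (0, 0, 0, 0, 1, 1); (0, 2, 0, 0, 0, 0); (0, 0, 0, 0, 0, 2))
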